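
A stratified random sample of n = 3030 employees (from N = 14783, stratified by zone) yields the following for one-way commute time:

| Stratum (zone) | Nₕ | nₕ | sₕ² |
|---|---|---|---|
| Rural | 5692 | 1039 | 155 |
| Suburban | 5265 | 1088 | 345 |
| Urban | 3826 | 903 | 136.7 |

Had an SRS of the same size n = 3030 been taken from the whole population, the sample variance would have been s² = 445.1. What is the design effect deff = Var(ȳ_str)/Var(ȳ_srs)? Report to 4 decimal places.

Var(ȳ_str) = Σ Wₕ²(1−fₕ)sₕ²/nₕ with Wₕ = Nₕ/14783:
  Rural: (5692/14783)²·(1−1039/5692)·155/1039 = 0.018079605
  Suburban: (5265/14783)²·(1−1088/5265)·345/1088 = 0.03191008
  Urban: (3826/14783)²·(1−903/3826)·136.7/903 = 0.0077469257
  → Var(ȳ_str) = 0.057736611.
Var(ȳ_srs) = (1 − 3030/14783)·445.1/3030 = 0.11678878.
deff = 0.057736611 / 0.11678878 = 0.4944.

0.4944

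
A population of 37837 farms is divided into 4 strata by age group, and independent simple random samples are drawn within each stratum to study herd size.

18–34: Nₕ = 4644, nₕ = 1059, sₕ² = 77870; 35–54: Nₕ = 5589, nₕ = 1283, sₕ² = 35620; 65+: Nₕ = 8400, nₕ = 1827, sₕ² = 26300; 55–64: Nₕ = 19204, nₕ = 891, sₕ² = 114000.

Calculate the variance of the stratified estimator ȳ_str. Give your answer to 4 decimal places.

Var(ȳ_str) = Σₕ Wₕ²(1 − fₕ)sₕ²/nₕ with Wₕ = Nₕ/N, N = 37837.
18–34: Wₕ = 0.12273700; term = 0.12273700²·(1 − 0.22803618)·77870/1059 = 0.85511041.
35–54: Wₕ = 0.14771256; term = 0.14771256²·(1 − 0.22955806)·35620/1283 = 0.46670452.
65+: Wₕ = 0.22200492; term = 0.22200492²·(1 − 0.21750000)·26300/1827 = 0.55517095.
55–64: Wₕ = 0.50754552; term = 0.50754552²·(1 − 0.04639658)·114000/891 = 31.430041.
Sum = 33.307027.

33.3070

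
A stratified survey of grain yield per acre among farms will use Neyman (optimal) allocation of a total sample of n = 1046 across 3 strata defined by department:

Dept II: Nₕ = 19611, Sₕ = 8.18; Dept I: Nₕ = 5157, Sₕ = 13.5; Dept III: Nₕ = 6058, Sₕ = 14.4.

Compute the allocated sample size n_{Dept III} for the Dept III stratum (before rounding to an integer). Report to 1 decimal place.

Neyman allocation: nₕ = n·NₕSₕ / Σⱼ NⱼSⱼ.
Σ NⱼSⱼ = 19611·8.18 + 5157·13.5 + 6058·14.4 = 317272.68.
n_{Dept III} = 1046·6058·14.4 / 317272.68 = 287.6.

287.6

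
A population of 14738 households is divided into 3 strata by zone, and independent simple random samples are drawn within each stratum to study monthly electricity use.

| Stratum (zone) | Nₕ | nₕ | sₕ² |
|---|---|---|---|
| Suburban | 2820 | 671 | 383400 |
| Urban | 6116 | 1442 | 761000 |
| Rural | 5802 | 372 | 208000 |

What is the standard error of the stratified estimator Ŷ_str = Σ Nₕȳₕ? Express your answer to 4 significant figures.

Var(Ŷ_str) = Σₕ Nₕ²(1 − fₕ)sₕ²/nₕ.
Suburban: 2820²·(1 − 671/2820)·383400/671 = 3.462702 × 10^9.
Urban: 6116²·(1 − 1442/6116)·761000/1442 = 1.5086051 × 10^10.
Rural: 5802²·(1 − 372/5802)·208000/372 = 1.7615621 × 10^10.
Sum = 3.6164374 × 10^10.
SE = √(3.6164374 × 10^10) = 190200.

190200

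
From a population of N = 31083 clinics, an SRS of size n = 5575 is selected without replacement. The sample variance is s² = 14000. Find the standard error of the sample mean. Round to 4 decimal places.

Under SRS without replacement, Var(ȳ) = (1 − f)·s²/n with f = n/N = 5575/31083 = 0.17935849.
Var(ȳ) = (1 − 0.17935849)·14000/5575 = 0.82064151·2.5112108 = 2.0608038.
SE(ȳ) = √(2.0608038) = 1.4355.

1.4355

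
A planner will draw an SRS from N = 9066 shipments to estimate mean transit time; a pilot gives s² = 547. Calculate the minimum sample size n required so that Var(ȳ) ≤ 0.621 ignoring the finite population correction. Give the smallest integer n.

Without fpc, n₀ = s²/D = 547/0.621 = 880.8374.
Rounding up, n = 881.

881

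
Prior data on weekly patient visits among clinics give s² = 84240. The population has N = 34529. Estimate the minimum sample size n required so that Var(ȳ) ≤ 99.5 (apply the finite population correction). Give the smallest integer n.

Without fpc, n₀ = s²/D = 84240/99.5 = 846.6332.
With fpc, (1 − n/N)·s²/n ≤ D requires n ≥ n₀/(1 + n₀/N) = 846.6332/(1 + 846.6332/34529) = 826.3710.
Rounding up, n = 827.

827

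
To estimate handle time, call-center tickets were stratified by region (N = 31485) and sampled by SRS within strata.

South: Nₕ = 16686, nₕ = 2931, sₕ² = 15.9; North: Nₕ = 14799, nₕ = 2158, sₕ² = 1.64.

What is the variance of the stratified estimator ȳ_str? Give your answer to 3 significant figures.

0.00140

Var(ȳ_str) = Σₕ Wₕ²(1 − fₕ)sₕ²/nₕ with Wₕ = Nₕ/N, N = 31485.
South: Wₕ = 0.52996665; term = 0.52996665²·(1 − 0.17565624)·15.9/2931 = 0.0012559916.
North: Wₕ = 0.47003335; term = 0.47003335²·(1 − 0.14582066)·1.64/2158 = 1.434164 × 10^-4.
Sum = 0.001399408.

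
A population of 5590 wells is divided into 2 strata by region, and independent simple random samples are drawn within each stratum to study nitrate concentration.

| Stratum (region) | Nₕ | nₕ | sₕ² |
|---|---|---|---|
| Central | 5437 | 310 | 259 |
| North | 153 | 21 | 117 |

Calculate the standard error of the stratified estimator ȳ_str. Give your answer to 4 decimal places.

Var(ȳ_str) = Σₕ Wₕ²(1 − fₕ)sₕ²/nₕ with Wₕ = Nₕ/N, N = 5590.
Central: Wₕ = 0.97262970; term = 0.97262970²·(1 − 0.05701674)·259/310 = 0.74531027.
North: Wₕ = 0.02737030; term = 0.02737030²·(1 − 0.13725490)·117/21 = 0.0036008772.
Sum = 0.74891115.
SE = √(0.74891115) = 0.8654.

0.8654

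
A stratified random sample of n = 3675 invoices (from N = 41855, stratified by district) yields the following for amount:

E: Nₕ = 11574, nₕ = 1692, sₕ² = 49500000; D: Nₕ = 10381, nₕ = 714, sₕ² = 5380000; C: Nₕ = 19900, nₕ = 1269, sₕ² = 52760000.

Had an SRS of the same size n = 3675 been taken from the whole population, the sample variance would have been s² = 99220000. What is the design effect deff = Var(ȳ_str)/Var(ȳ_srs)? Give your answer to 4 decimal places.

Var(ȳ_str) = Σ Wₕ²(1−fₕ)sₕ²/nₕ with Wₕ = Nₕ/41855:
  E: (11574/41855)²·(1−1692/11574)·49500000/1692 = 1910.0225
  D: (10381/41855)²·(1−714/10381)·5380000/714 = 431.63861
  C: (19900/41855)²·(1−1269/19900)·52760000/1269 = 8799.0891
  → Var(ȳ_str) = 11140.75.
Var(ȳ_srs) = (1 − 3675/41855)·99220000/3675 = 24628.074.
deff = 11140.75 / 24628.074 = 0.4524.

0.4524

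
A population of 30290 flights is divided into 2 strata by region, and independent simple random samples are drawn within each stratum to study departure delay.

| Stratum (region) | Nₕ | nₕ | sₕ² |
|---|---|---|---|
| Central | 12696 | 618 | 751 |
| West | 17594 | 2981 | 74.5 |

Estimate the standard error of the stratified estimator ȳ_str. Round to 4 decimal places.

Var(ȳ_str) = Σₕ Wₕ²(1 − fₕ)sₕ²/nₕ with Wₕ = Nₕ/N, N = 30290.
Central: Wₕ = 0.41914823; term = 0.41914823²·(1 − 0.04867675)·751/618 = 0.20310231.
West: Wₕ = 0.58085177; term = 0.58085177²·(1 − 0.16943276)·74.5/2981 = 0.0070032515.
Sum = 0.21010556.
SE = √(0.21010556) = 0.4584.

0.4584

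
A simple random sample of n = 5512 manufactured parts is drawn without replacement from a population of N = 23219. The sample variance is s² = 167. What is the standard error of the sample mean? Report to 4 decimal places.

0.1520

Under SRS without replacement, Var(ȳ) = (1 − f)·s²/n with f = n/N = 5512/23219 = 0.23739179.
Var(ȳ) = (1 − 0.23739179)·167/5512 = 0.76260821·0.030297533 = 0.023105147.
SE(ȳ) = √(0.023105147) = 0.1520.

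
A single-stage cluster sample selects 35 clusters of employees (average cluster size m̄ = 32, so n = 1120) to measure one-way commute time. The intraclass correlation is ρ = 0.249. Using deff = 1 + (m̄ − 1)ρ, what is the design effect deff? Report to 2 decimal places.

8.72

deff = 1 + (32 − 1)·0.249 = 1 + 7.719 = 8.719.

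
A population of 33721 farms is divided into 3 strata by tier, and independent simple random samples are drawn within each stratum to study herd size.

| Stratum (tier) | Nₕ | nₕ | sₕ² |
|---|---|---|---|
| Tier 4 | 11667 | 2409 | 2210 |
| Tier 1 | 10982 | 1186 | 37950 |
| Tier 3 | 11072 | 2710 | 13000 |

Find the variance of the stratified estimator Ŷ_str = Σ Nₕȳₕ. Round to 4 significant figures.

Var(Ŷ_str) = Σₕ Nₕ²(1 − fₕ)sₕ²/nₕ.
Tier 4: 11667²·(1 − 2409/11667)·2210/2409 = 9.9090461 × 10^7.
Tier 1: 10982²·(1 − 1186/10982)·37950/1186 = 3.4423681 × 10^9.
Tier 3: 11072²·(1 − 2710/11072)·13000/2710 = 4.441302 × 10^8.
Sum = 3.9855888 × 10^9.

3.986 × 10^9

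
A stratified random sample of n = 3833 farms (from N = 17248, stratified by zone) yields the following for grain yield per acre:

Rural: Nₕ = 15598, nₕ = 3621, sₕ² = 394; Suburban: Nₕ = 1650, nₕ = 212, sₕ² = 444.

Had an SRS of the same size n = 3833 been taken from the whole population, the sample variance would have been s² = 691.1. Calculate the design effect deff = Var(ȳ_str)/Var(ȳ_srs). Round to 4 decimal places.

0.6064

Var(ȳ_str) = Σ Wₕ²(1−fₕ)sₕ²/nₕ with Wₕ = Nₕ/17248:
  Rural: (15598/17248)²·(1−3621/15598)·394/3621 = 0.068329332
  Suburban: (1650/17248)²·(1−212/1650)·444/212 = 0.016703691
  → Var(ȳ_str) = 0.085033023.
Var(ȳ_srs) = (1 − 3833/17248)·691.1/3833 = 0.14023422.
deff = 0.085033023 / 0.14023422 = 0.6064.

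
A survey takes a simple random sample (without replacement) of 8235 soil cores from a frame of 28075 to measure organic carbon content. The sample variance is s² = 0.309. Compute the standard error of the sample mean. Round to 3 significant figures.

0.00515

Under SRS without replacement, Var(ȳ) = (1 − f)·s²/n with f = n/N = 8235/28075 = 0.29332146.
Var(ȳ) = (1 − 0.29332146)·0.309/8235 = 0.70667854·3.7522769 × 10^-5 = 2.6516535 × 10^-5.
SE(ȳ) = √(2.6516535 × 10^-5) = 0.00515.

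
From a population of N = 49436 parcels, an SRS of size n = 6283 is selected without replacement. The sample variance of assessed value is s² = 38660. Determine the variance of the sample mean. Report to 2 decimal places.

5.37

Under SRS without replacement, Var(ȳ) = (1 − f)·s²/n with f = n/N = 6283/49436 = 0.12709362.
Var(ȳ) = (1 − 0.12709362)·38660/6283 = 0.87290638·6.1531116 = 5.3710904.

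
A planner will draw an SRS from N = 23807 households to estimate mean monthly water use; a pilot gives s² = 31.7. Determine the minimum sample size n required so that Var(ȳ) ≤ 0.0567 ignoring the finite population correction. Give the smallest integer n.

Without fpc, n₀ = s²/D = 31.7/0.0567 = 559.0829.
Rounding up, n = 560.

560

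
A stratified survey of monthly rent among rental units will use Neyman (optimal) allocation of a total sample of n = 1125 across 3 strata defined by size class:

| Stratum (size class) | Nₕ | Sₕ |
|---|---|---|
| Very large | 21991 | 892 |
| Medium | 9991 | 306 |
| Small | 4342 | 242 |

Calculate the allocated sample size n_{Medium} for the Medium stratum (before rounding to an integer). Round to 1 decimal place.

Neyman allocation: nₕ = n·NₕSₕ / Σⱼ NⱼSⱼ.
Σ NⱼSⱼ = 21991·892 + 9991·306 + 4342·242 = 2.3723982 × 10^7.
n_{Medium} = 1125·9991·306 / (2.3723982 × 10^7) = 145.0.

145.0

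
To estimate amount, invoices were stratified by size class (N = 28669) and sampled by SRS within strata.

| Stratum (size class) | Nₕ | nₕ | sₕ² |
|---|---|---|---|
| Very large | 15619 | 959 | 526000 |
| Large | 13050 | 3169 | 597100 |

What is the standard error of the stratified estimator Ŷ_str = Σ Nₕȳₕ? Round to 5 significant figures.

Var(Ŷ_str) = Σₕ Nₕ²(1 − fₕ)sₕ²/nₕ.
Very large: 15619²·(1 − 959/15619)·526000/959 = 1.2558979 × 10^11.
Large: 13050²·(1 − 3169/13050)·597100/3169 = 2.4296082 × 10^10.
Sum = 1.4988587 × 10^11.
SE = √(1.4988587 × 10^11) = 387150.

387150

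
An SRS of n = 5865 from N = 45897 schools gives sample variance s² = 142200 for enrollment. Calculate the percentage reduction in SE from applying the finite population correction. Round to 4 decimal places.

f = n/N = 5865/45897 = 0.12778613.
SE_no-fpc = √(s²/n) = 4.9239744; SE_fpc = √((1−f)s²/n) = 4.5986175.
Ratio = √(1−f) = 0.93392391. Reduction = 100·(1 − 0.93392391) = 6.6076%.

6.6076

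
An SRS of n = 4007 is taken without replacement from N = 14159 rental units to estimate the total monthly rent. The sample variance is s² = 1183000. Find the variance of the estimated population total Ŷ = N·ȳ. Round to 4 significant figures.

4.244 × 10^10

Var(Ŷ) = N²·Var(ȳ) = N²·(1 − n/N)·s²/n.
f = 4007/14159 = 0.28300021; Var(ȳ) = 0.71699979·1183000/4007 = 211.68224.
Var(Ŷ) = 14159² · 211.68224 = 4.243748 × 10^10.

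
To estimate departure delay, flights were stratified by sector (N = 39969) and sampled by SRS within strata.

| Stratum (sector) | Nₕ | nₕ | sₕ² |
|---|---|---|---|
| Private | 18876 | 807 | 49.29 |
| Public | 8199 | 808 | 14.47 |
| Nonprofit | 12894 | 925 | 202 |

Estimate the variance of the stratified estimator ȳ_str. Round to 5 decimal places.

Var(ȳ_str) = Σₕ Wₕ²(1 − fₕ)sₕ²/nₕ with Wₕ = Nₕ/N, N = 39969.
Private: Wₕ = 0.47226601; term = 0.47226601²·(1 − 0.04275270)·49.29/807 = 0.013040157.
Public: Wₕ = 0.20513398; term = 0.20513398²·(1 − 0.09854860)·14.47/808 = 6.7932046 × 10^-4.
Nonprofit: Wₕ = 0.32260002; term = 0.32260002²·(1 − 0.07173879)·202/925 = 0.021096412.
Sum = 0.034815889.

0.03482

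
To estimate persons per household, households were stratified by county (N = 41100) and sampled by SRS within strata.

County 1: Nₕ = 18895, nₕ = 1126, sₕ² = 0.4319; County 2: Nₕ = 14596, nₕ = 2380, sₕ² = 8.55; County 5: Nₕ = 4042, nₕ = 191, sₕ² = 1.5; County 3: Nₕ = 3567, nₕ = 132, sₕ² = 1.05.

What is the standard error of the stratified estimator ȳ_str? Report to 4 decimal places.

Var(ȳ_str) = Σₕ Wₕ²(1 − fₕ)sₕ²/nₕ with Wₕ = Nₕ/N, N = 41100.
County 1: Wₕ = 0.45973236; term = 0.45973236²·(1 − 0.05959248)·0.4319/1126 = 7.6237923 × 10^-5.
County 2: Wₕ = 0.35513382; term = 0.35513382²·(1 − 0.16305837)·8.55/2380 = 3.7920006 × 10^-4.
County 5: Wₕ = 0.09834550; term = 0.09834550²·(1 − 0.04725383)·1.5/191 = 7.2367584 × 10^-5.
County 3: Wₕ = 0.08678832; term = 0.08678832²·(1 − 0.03700589)·1.05/132 = 5.7698108 × 10^-5.
Sum = 5.8550368 × 10^-4.
SE = √(5.8550368 × 10^-4) = 0.0242.

0.0242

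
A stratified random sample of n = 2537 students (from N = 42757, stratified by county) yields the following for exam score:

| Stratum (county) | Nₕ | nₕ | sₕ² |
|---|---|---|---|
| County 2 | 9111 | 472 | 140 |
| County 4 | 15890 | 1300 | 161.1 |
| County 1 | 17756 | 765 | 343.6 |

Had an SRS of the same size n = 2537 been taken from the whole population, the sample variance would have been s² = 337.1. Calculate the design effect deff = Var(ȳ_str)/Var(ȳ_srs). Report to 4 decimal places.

Var(ȳ_str) = Σ Wₕ²(1−fₕ)sₕ²/nₕ with Wₕ = Nₕ/42757:
  County 2: (9111/42757)²·(1−472/9111)·140/472 = 0.0127703
  County 4: (15890/42757)²·(1−1300/15890)·161.1/1300 = 0.015715092
  County 1: (17756/42757)²·(1−765/17756)·343.6/765 = 0.074121013
  → Var(ȳ_str) = 0.10260641.
Var(ȳ_srs) = (1 − 2537/42757)·337.1/2537 = 0.12498938.
deff = 0.10260641 / 0.12498938 = 0.8209.

0.8209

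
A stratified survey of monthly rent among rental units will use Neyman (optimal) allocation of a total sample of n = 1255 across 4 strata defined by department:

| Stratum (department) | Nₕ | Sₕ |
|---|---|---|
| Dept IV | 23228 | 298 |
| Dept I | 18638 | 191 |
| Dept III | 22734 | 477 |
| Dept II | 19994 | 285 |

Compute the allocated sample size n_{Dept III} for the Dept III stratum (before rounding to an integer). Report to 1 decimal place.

503.6

Neyman allocation: nₕ = n·NₕSₕ / Σⱼ NⱼSⱼ.
Σ NⱼSⱼ = 23228·298 + 18638·191 + 22734·477 + 19994·285 = 2.702421 × 10^7.
n_{Dept III} = 1255·22734·477 / (2.702421 × 10^7) = 503.6.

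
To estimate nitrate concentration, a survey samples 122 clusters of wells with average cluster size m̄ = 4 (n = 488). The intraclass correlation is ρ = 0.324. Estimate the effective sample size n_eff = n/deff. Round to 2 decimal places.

deff = 1 + (4 − 1)·0.324 = 1 + 0.972 = 1.972.
n_eff = 488 / 1.972 = 247.46.

247.46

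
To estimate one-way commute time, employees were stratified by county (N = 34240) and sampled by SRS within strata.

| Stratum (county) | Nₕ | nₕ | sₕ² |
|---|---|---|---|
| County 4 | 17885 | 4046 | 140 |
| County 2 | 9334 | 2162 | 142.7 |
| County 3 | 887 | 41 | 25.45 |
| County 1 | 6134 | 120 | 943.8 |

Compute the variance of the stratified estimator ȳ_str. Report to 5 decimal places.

0.25895

Var(ȳ_str) = Σₕ Wₕ²(1 − fₕ)sₕ²/nₕ with Wₕ = Nₕ/N, N = 34240.
County 4: Wₕ = 0.52234229; term = 0.52234229²·(1 − 0.22622309)·140/4046 = 0.0073051359.
County 2: Wₕ = 0.27260514; term = 0.27260514²·(1 − 0.23162631)·142.7/2162 = 0.00376885.
County 3: Wₕ = 0.02590537; term = 0.02590537²·(1 − 0.04622322)·25.45/41 = 3.9731083 × 10^-4.
County 1: Wₕ = 0.17914720; term = 0.17914720²·(1 − 0.01956309)·943.8/120 = 0.24747903.
Sum = 0.25895033.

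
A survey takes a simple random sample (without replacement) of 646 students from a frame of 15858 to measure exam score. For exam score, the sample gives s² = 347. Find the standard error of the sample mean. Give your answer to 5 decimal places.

0.71782

Under SRS without replacement, Var(ȳ) = (1 − f)·s²/n with f = n/N = 646/15858 = 0.04073654.
Var(ȳ) = (1 − 0.04073654)·347/646 = 0.95926346·0.5371517 = 0.51527.
SE(ȳ) = √(0.51527) = 0.71782.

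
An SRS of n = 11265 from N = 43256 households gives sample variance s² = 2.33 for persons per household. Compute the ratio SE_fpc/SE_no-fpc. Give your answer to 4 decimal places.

f = n/N = 11265/43256 = 0.26042630.
SE_no-fpc = √(s²/n) = 0.014381771; SE_fpc = √((1−f)s²/n) = 0.012368103.
Ratio = √(1−f) = 0.85998471.

0.8600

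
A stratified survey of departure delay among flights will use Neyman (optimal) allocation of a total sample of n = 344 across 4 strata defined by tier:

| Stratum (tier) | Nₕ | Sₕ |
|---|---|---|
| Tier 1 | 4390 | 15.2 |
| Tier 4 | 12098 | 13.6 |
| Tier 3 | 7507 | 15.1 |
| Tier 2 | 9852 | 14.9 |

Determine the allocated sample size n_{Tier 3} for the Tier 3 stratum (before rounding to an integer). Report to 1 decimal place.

79.4

Neyman allocation: nₕ = n·NₕSₕ / Σⱼ NⱼSⱼ.
Σ NⱼSⱼ = 4390·15.2 + 12098·13.6 + 7507·15.1 + 9852·14.9 = 491411.3.
n_{Tier 3} = 344·7507·15.1 / 491411.3 = 79.4.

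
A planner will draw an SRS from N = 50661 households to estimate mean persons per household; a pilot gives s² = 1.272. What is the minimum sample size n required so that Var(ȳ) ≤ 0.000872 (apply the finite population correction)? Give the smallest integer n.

Without fpc, n₀ = s²/D = 1.272/0.000872 = 1458.7156.
With fpc, (1 − n/N)·s²/n ≤ D requires n ≥ n₀/(1 + n₀/N) = 1458.7156/(1 + 1458.7156/50661) = 1417.8894.
Rounding up, n = 1418.

1418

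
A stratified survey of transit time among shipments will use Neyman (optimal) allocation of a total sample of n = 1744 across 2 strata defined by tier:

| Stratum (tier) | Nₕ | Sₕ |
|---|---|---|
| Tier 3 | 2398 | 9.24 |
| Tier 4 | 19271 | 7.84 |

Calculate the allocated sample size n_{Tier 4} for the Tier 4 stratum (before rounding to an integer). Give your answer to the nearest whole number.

1521

Neyman allocation: nₕ = n·NₕSₕ / Σⱼ NⱼSⱼ.
Σ NⱼSⱼ = 2398·9.24 + 19271·7.84 = 173242.16.
n_{Tier 4} = 1744·19271·7.84 / 173242.16 = 1521.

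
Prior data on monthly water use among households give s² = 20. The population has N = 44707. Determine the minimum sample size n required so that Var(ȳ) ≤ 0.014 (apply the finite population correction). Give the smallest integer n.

1385

Without fpc, n₀ = s²/D = 20/0.014 = 1428.5714.
With fpc, (1 − n/N)·s²/n ≤ D requires n ≥ n₀/(1 + n₀/N) = 1428.5714/(1 + 1428.5714/44707) = 1384.3362.
Rounding up, n = 1385.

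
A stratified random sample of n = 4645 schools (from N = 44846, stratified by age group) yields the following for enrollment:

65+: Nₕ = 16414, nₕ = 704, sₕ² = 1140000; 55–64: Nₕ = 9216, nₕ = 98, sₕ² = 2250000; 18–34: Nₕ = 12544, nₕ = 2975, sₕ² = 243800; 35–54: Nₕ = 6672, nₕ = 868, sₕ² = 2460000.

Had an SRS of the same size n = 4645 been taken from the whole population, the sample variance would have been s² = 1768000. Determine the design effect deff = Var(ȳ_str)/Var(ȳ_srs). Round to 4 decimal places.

3.5943

Var(ȳ_str) = Σ Wₕ²(1−fₕ)sₕ²/nₕ with Wₕ = Nₕ/44846:
  65+: (16414/44846)²·(1−704/16414)·1140000/704 = 207.62296
  55–64: (9216/44846)²·(1−98/9216)·2250000/98 = 959.29255
  18–34: (12544/44846)²·(1−2975/12544)·243800/2975 = 4.8910478
  35–54: (6672/44846)²·(1−868/6672)·2460000/868 = 54.569679
  → Var(ȳ_str) = 1226.3762.
Var(ȳ_srs) = (1 − 4645/44846)·1768000/4645 = 341.20052.
deff = 1226.3762 / 341.20052 = 3.5943.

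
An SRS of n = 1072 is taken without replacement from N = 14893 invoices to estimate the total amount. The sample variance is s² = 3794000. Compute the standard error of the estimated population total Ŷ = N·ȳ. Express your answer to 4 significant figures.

Var(Ŷ) = N²·Var(ȳ) = N²·(1 − n/N)·s²/n.
f = 1072/14893 = 0.07198012; Var(ȳ) = 0.92801988·3794000/1072 = 3284.4286.
Var(Ŷ) = 14893² · 3284.4286 = 7.2849102 × 10^11.
SE(Ŷ) = √(7.2849102 × 10^11) = 853500.

853500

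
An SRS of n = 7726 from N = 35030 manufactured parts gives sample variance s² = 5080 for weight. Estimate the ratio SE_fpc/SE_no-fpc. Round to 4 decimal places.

0.8829

f = n/N = 7726/35030 = 0.22055381.
SE_no-fpc = √(s²/n) = 0.81087611; SE_fpc = √((1−f)s²/n) = 0.71589211.
Ratio = √(1−f) = 0.88286250.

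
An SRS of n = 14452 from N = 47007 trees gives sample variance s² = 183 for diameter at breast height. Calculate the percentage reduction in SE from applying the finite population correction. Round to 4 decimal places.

f = n/N = 14452/47007 = 0.30744357.
SE_no-fpc = √(s²/n) = 0.11252825; SE_fpc = √((1−f)s²/n) = 0.093645983.
Ratio = √(1−f) = 0.83219975. Reduction = 100·(1 − 0.83219975) = 16.7800%.

16.7800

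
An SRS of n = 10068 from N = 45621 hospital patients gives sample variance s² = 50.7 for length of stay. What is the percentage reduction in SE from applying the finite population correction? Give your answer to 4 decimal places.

11.7213

f = n/N = 10068/45621 = 0.22068784.
SE_no-fpc = √(s²/n) = 0.070963067; SE_fpc = √((1−f)s²/n) = 0.062645244.
Ratio = √(1−f) = 0.88278659. Reduction = 100·(1 − 0.88278659) = 11.7213%.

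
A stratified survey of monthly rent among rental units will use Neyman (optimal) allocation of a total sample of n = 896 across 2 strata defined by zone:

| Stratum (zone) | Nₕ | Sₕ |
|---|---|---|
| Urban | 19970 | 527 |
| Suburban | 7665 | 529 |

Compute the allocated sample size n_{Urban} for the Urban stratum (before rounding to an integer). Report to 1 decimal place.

646.8

Neyman allocation: nₕ = n·NₕSₕ / Σⱼ NⱼSⱼ.
Σ NⱼSⱼ = 19970·527 + 7665·529 = 1.4578975 × 10^7.
n_{Urban} = 896·19970·527 / (1.4578975 × 10^7) = 646.8.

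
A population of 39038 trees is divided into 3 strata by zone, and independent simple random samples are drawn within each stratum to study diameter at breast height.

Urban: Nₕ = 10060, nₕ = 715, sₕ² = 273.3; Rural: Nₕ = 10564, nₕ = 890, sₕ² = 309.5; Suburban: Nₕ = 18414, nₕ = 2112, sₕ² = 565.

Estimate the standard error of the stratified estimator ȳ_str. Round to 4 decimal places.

Var(ȳ_str) = Σₕ Wₕ²(1 − fₕ)sₕ²/nₕ with Wₕ = Nₕ/N, N = 39038.
Urban: Wₕ = 0.25769763; term = 0.25769763²·(1 − 0.07107356)·273.3/715 = 0.023579563.
Rural: Wₕ = 0.27060813; term = 0.27060813²·(1 − 0.08424839)·309.5/890 = 0.023320078.
Suburban: Wₕ = 0.47169425; term = 0.47169425²·(1 − 0.11469534)·565/2112 = 0.052694883.
Sum = 0.099594524.
SE = √(0.099594524) = 0.3156.

0.3156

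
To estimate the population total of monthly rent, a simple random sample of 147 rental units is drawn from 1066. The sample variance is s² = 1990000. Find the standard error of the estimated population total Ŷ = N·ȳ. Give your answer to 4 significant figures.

Var(Ŷ) = N²·Var(ȳ) = N²·(1 − n/N)·s²/n.
f = 147/1066 = 0.13789869; Var(ȳ) = 0.86210131·1990000/147 = 11670.623.
Var(Ŷ) = 1066² · 11670.623 = 1.3261982 × 10^10.
SE(Ŷ) = √(1.3261982 × 10^10) = 115200.

115200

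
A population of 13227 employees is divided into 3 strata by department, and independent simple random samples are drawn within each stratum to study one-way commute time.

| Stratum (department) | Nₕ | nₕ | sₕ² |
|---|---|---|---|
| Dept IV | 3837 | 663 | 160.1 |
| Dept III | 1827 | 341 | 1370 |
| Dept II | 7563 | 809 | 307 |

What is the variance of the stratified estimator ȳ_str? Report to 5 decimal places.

Var(ȳ_str) = Σₕ Wₕ²(1 − fₕ)sₕ²/nₕ with Wₕ = Nₕ/N, N = 13227.
Dept IV: Wₕ = 0.29008846; term = 0.29008846²·(1 − 0.17279124)·160.1/663 = 0.016809462.
Dept III: Wₕ = 0.13812656; term = 0.13812656²·(1 − 0.18664477)·1370/341 = 0.062344886.
Dept II: Wₕ = 0.57178499; term = 0.57178499²·(1 − 0.10696813)·307/809 = 0.11079555.
Sum = 0.1899499.

0.18995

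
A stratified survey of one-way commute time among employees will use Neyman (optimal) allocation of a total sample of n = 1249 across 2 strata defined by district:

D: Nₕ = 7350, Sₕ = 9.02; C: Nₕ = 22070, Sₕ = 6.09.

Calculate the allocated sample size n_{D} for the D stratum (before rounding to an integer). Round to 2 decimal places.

Neyman allocation: nₕ = n·NₕSₕ / Σⱼ NⱼSⱼ.
Σ NⱼSⱼ = 7350·9.02 + 22070·6.09 = 200703.3.
n_{D} = 1249·7350·9.02 / 200703.3 = 412.57.

412.57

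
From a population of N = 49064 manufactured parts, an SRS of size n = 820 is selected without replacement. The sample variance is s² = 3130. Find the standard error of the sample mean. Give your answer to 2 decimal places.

Under SRS without replacement, Var(ȳ) = (1 − f)·s²/n with f = n/N = 820/49064 = 0.01671286.
Var(ȳ) = (1 − 0.01671286)·3130/820 = 0.98328714·3.8170732 = 3.7532789.
SE(ȳ) = √(3.7532789) = 1.94.

1.94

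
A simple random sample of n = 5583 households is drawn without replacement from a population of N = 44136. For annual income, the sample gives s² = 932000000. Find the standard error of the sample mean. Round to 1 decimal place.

381.9

Under SRS without replacement, Var(ȳ) = (1 − f)·s²/n with f = n/N = 5583/44136 = 0.12649538.
Var(ȳ) = (1 − 0.12649538)·932000000/5583 = 0.87350462·166935.34 = 145818.79.
SE(ȳ) = √(145818.79) = 381.9.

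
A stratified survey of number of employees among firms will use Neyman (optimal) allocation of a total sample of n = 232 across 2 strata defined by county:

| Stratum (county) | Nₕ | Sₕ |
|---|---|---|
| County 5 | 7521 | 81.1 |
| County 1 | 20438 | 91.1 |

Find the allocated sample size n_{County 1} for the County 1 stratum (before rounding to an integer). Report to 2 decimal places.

174.75

Neyman allocation: nₕ = n·NₕSₕ / Σⱼ NⱼSⱼ.
Σ NⱼSⱼ = 7521·81.1 + 20438·91.1 = 2.4718549 × 10^6.
n_{County 1} = 232·20438·91.1 / (2.4718549 × 10^6) = 174.75.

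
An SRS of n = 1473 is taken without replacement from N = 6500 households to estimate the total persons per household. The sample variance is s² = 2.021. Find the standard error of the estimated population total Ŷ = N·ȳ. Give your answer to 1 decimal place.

211.7

Var(Ŷ) = N²·Var(ȳ) = N²·(1 − n/N)·s²/n.
f = 1473/6500 = 0.22661538; Var(ȳ) = 0.77338462·2.021/1473 = 0.0010611068.
Var(Ŷ) = 6500² · 0.0010611068 = 44831.762.
SE(Ŷ) = √(44831.762) = 211.7.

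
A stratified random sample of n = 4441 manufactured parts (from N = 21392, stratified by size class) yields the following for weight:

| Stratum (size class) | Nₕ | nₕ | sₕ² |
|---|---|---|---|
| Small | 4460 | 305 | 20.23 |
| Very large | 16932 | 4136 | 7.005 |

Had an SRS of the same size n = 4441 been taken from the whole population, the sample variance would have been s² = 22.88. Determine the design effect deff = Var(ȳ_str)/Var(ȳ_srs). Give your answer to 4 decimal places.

0.8544

Var(ȳ_str) = Σ Wₕ²(1−fₕ)sₕ²/nₕ with Wₕ = Nₕ/21392:
  Small: (4460/21392)²·(1−305/4460)·20.23/305 = 0.0026859576
  Very large: (16932/21392)²·(1−4136/16932)·7.005/4136 = 8.0187619 × 10^-4
  → Var(ȳ_str) = 0.0034878338.
Var(ȳ_srs) = (1 − 4441/21392)·22.88/4441 = 0.0040824341.
deff = 0.0034878338 / 0.0040824341 = 0.8544.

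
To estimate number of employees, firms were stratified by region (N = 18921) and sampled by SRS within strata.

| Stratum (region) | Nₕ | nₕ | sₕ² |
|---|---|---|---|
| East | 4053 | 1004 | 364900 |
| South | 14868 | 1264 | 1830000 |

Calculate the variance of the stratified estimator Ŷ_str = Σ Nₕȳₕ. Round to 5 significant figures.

Var(Ŷ_str) = Σₕ Nₕ²(1 − fₕ)sₕ²/nₕ.
East: 4053²·(1 − 1004/4053)·364900/1004 = 4.4913219 × 10^9.
South: 14868²·(1 − 1264/14868)·1830000/1264 = 2.9283514 × 10^11.
Sum = 2.9732646 × 10^11.

2.9733 × 10^11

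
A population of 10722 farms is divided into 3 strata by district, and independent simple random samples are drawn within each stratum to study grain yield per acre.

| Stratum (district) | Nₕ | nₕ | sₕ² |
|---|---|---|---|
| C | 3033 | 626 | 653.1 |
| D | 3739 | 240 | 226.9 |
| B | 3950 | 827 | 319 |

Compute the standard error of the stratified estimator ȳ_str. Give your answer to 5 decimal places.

Var(ȳ_str) = Σₕ Wₕ²(1 − fₕ)sₕ²/nₕ with Wₕ = Nₕ/N, N = 10722.
C: Wₕ = 0.28287633; term = 0.28287633²·(1 − 0.20639631)·653.1/626 = 0.066252496.
D: Wₕ = 0.34872225; term = 0.34872225²·(1 − 0.06418829)·226.9/240 = 0.10758979.
B: Wₕ = 0.36840142; term = 0.36840142²·(1 − 0.20936709)·319/827 = 0.041390688.
Sum = 0.21523297.
SE = √(0.21523297) = 0.46393.

0.46393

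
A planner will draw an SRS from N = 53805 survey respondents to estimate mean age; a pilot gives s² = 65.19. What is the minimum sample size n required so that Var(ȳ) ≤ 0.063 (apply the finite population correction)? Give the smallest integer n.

1016

Without fpc, n₀ = s²/D = 65.19/0.063 = 1034.7619.
With fpc, (1 − n/N)·s²/n ≤ D requires n ≥ n₀/(1 + n₀/N) = 1034.7619/(1 + 1034.7619/53805) = 1015.2372.
Rounding up, n = 1016.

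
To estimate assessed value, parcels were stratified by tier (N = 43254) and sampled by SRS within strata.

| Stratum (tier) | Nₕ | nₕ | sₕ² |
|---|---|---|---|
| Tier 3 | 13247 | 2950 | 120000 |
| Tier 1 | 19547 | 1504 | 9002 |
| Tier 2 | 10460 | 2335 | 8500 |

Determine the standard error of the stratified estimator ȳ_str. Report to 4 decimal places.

2.0638

Var(ȳ_str) = Σₕ Wₕ²(1 − fₕ)sₕ²/nₕ with Wₕ = Nₕ/N, N = 43254.
Tier 3: Wₕ = 0.30626069; term = 0.30626069²·(1 − 0.22269193)·120000/2950 = 2.9657527.
Tier 1: Wₕ = 0.45191196; term = 0.45191196²·(1 − 0.07694275)·9002/1504 = 1.1283075.
Tier 2: Wₕ = 0.24182735; term = 0.24182735²·(1 − 0.22323136)·8500/2335 = 0.16536155.
Sum = 4.2594218.
SE = √(4.2594218) = 2.0638.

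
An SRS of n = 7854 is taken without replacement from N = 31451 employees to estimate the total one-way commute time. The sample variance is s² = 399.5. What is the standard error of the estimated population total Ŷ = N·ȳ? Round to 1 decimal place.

Var(Ŷ) = N²·Var(ȳ) = N²·(1 − n/N)·s²/n.
f = 7854/31451 = 0.24972179; Var(ȳ) = 0.75027821·399.5/7854 = 0.038163502.
Var(Ŷ) = 31451² · 0.038163502 = 3.7750016 × 10^7.
SE(Ŷ) = √(3.7750016 × 10^7) = 6144.1.

6144.1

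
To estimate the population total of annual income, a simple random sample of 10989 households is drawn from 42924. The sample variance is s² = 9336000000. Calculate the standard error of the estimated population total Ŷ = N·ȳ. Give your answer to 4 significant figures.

3.413 × 10^7

Var(Ŷ) = N²·Var(ȳ) = N²·(1 − n/N)·s²/n.
f = 10989/42924 = 0.25601062; Var(ȳ) = 0.74398938·9336000000/10989 = 632076.15.
Var(Ŷ) = 42924² · 632076.15 = 1.1645812 × 10^15.
SE(Ŷ) = √(1.1645812 × 10^15) = 3.413 × 10^7.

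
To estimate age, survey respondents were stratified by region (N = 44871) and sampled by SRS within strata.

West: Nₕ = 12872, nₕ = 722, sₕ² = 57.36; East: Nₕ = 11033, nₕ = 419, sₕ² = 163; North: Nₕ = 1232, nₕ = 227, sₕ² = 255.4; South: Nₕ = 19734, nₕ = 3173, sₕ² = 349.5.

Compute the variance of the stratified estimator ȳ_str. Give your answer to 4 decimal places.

0.0474

Var(ȳ_str) = Σₕ Wₕ²(1 − fₕ)sₕ²/nₕ with Wₕ = Nₕ/N, N = 44871.
West: Wₕ = 0.28686680; term = 0.28686680²·(1 − 0.05609074)·57.36/722 = 0.0061711025.
East: Wₕ = 0.24588264; term = 0.24588264²·(1 − 0.03797698)·163/419 = 0.022626365.
North: Wₕ = 0.02745649; term = 0.02745649²·(1 − 0.18425325)·255.4/227 = 6.9189519 × 10^-4.
South: Wₕ = 0.43979408; term = 0.43979408²·(1 − 0.16078849)·349.5/3173 = 0.017879167.
Sum = 0.04736853.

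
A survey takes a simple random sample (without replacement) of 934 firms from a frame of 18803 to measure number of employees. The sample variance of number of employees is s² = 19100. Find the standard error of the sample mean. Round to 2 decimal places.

4.41

Under SRS without replacement, Var(ȳ) = (1 − f)·s²/n with f = n/N = 934/18803 = 0.04967292.
Var(ȳ) = (1 − 0.04967292)·19100/934 = 0.95032708·20.449679 = 19.433883.
SE(ȳ) = √(19.433883) = 4.41.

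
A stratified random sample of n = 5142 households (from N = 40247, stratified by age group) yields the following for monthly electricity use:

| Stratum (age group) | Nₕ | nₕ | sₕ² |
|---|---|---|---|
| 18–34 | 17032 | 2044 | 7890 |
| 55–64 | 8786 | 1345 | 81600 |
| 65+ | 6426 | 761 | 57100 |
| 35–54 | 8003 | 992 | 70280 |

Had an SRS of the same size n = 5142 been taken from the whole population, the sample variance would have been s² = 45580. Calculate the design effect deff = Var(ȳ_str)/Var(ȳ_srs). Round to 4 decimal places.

0.9309

Var(ȳ_str) = Σ Wₕ²(1−fₕ)sₕ²/nₕ with Wₕ = Nₕ/40247:
  18–34: (17032/40247)²·(1−2044/17032)·7890/2044 = 0.60832886
  55–64: (8786/40247)²·(1−1345/8786)·81600/1345 = 2.448631
  65+: (6426/40247)²·(1−761/6426)·57100/761 = 1.686262
  35–54: (8003/40247)²·(1−992/8003)·70280/992 = 2.4540637
  → Var(ȳ_str) = 7.1972856.
Var(ȳ_srs) = (1 − 5142/40247)·45580/5142 = 7.7317484.
deff = 7.1972856 / 7.7317484 = 0.9309.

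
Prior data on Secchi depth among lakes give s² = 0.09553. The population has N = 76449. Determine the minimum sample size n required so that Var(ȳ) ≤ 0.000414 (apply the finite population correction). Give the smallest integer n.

Without fpc, n₀ = s²/D = 0.09553/0.000414 = 230.7488.
With fpc, (1 − n/N)·s²/n ≤ D requires n ≥ n₀/(1 + n₀/N) = 230.7488/(1 + 230.7488/76449) = 230.0544.
Rounding up, n = 231.

231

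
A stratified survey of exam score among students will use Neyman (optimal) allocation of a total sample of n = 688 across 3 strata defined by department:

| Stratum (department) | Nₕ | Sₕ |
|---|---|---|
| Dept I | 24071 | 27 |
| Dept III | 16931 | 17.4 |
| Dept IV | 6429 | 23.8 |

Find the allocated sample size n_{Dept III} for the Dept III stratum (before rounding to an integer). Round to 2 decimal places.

184.67

Neyman allocation: nₕ = n·NₕSₕ / Σⱼ NⱼSⱼ.
Σ NⱼSⱼ = 24071·27 + 16931·17.4 + 6429·23.8 = 1.0975266 × 10^6.
n_{Dept III} = 688·16931·17.4 / (1.0975266 × 10^6) = 184.67.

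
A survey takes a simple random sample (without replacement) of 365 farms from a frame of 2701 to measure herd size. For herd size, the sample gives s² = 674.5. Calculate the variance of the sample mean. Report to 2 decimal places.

Under SRS without replacement, Var(ȳ) = (1 − f)·s²/n with f = n/N = 365/2701 = 0.13513514.
Var(ȳ) = (1 − 0.13513514)·674.5/365 = 0.86486486·1.8479452 = 1.5982229.

1.60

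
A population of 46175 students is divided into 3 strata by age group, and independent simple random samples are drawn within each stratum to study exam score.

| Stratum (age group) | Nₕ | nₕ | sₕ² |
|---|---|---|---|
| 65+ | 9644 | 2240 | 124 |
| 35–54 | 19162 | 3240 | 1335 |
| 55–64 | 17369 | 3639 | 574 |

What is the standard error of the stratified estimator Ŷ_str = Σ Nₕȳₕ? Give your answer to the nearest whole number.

Var(Ŷ_str) = Σₕ Nₕ²(1 − fₕ)sₕ²/nₕ.
65+: 9644²·(1 − 2240/9644)·124/2240 = 3.9527312 × 10^6.
35–54: 19162²·(1 − 3240/19162)·1335/3240 = 1.2571141 × 10^8.
55–64: 17369²·(1 − 3639/17369)·574/3639 = 3.7616223 × 10^7.
Sum = 1.6728036 × 10^8.
SE = √(1.6728036 × 10^8) = 12934.

12934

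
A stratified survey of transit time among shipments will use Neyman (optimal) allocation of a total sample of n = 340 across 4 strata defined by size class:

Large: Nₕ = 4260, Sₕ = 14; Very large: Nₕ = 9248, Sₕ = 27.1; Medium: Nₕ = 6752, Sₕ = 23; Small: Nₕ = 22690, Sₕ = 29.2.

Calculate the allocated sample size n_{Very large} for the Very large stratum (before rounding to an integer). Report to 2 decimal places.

75.53

Neyman allocation: nₕ = n·NₕSₕ / Σⱼ NⱼSⱼ.
Σ NⱼSⱼ = 4260·14 + 9248·27.1 + 6752·23 + 22690·29.2 = 1.1281048 × 10^6.
n_{Very large} = 340·9248·27.1 / (1.1281048 × 10^6) = 75.53.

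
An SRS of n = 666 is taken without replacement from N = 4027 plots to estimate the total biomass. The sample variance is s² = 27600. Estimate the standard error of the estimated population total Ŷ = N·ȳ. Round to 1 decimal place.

23683.3

Var(Ŷ) = N²·Var(ȳ) = N²·(1 − n/N)·s²/n.
f = 666/4027 = 0.16538366; Var(ȳ) = 0.83461634·27600/666 = 34.587704.
Var(Ŷ) = 4027² · 34.587704 = 5.6089942 × 10^8.
SE(Ŷ) = √(5.6089942 × 10^8) = 23683.3.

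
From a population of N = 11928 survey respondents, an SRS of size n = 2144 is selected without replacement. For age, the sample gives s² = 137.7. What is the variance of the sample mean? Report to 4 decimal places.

0.0527

Under SRS without replacement, Var(ȳ) = (1 − f)·s²/n with f = n/N = 2144/11928 = 0.17974514.
Var(ȳ) = (1 − 0.17974514)·137.7/2144 = 0.82025486·0.064225746 = 0.052681481.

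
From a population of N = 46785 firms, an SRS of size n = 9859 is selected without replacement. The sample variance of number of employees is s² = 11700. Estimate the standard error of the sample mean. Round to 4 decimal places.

0.9678

Under SRS without replacement, Var(ȳ) = (1 − f)·s²/n with f = n/N = 9859/46785 = 0.21072993.
Var(ȳ) = (1 − 0.21072993)·11700/9859 = 0.78927007·1.1867329 = 0.93665278.
SE(ȳ) = √(0.93665278) = 0.9678.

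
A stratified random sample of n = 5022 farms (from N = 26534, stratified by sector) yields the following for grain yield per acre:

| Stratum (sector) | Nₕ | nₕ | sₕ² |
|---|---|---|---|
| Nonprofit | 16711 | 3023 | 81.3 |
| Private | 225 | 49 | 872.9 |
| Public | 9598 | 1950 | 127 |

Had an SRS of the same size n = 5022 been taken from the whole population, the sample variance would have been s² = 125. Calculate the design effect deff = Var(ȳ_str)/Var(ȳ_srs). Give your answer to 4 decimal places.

0.8191

Var(ȳ_str) = Σ Wₕ²(1−fₕ)sₕ²/nₕ with Wₕ = Nₕ/26534:
  Nonprofit: (16711/26534)²·(1−3023/16711)·81.3/3023 = 0.0087375442
  Private: (225/26534)²·(1−49/225)·872.9/49 = 0.0010019779
  Public: (9598/26534)²·(1−1950/9598)·127/1950 = 0.006790352
  → Var(ȳ_str) = 0.016529874.
Var(ȳ_srs) = (1 − 5022/26534)·125/5022 = 0.020179545.
deff = 0.016529874 / 0.020179545 = 0.8191.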